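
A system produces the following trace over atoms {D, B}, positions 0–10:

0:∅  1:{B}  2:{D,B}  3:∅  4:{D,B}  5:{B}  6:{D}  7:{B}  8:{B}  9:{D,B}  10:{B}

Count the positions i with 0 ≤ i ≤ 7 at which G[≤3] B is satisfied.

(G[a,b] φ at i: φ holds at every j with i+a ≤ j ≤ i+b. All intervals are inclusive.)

1

Evaluate at each i in [0,7]:
  i=0: ✗ (fails at j=0)
  i=1: ✗ (fails at j=3)
  i=2: ✗ (fails at j=3)
  i=3: ✗ (fails at j=3)
  i=4: ✗ (fails at j=6)
  i=5: ✗ (fails at j=6)
  i=6: ✗ (fails at j=6)
  i=7: ✓ (all of [7,10])
Positions where it holds: {7} → 1.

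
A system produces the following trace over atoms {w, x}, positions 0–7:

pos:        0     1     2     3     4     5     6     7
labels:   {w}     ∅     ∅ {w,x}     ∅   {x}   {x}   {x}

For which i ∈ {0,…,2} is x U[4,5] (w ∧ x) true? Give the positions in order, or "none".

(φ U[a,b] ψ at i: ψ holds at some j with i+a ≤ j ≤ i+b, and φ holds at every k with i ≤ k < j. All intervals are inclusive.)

none

Evaluate at each i in [0,2]:
  i=0: ✗ (no rhs in [4,5])
  i=1: ✗ (no rhs in [5,6])
  i=2: ✗ (no rhs in [6,7])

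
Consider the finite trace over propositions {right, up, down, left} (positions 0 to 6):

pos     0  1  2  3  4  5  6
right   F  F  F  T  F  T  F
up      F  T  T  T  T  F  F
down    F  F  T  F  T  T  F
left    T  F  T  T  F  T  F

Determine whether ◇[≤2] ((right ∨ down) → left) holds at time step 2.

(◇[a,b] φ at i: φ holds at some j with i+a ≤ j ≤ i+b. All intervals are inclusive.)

Check ((right ∨ down) → left) at each j in [2,4]:
  j=2: true
  j=3: true
  j=4: false
Found at j=2 → formula holds.

Holds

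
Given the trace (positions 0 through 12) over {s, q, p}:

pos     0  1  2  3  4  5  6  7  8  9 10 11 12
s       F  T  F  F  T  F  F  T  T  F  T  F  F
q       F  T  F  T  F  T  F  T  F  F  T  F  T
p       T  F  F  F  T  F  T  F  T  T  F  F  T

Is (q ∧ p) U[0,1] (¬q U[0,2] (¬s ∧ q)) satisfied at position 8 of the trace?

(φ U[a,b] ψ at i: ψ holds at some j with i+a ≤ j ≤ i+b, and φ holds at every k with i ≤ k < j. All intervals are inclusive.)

Need some j in [8,9] with (¬q U[0,2] (¬s ∧ q)), and (q ∧ p) at every k in [8,j-1].
  j=8: (¬q U[0,2] (¬s ∧ q)) — fails.
  j=9: (¬q U[0,2] (¬s ∧ q)) — fails.
No j in the window works → until fails.

Does not hold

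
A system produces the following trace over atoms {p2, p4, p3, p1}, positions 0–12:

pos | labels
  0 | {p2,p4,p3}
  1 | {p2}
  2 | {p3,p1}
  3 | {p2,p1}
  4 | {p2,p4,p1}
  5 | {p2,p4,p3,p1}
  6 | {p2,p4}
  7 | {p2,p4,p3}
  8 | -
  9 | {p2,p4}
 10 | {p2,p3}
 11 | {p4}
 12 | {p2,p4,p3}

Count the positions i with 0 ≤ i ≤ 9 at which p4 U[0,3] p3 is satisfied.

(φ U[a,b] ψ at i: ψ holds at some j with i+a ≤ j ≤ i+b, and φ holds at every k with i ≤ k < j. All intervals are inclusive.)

Evaluate at each i in [0,9]:
  i=0: ✓ (rhs at j=0)
  i=1: ✗ (lhs fails at k=1 before rhs at j=2)
  i=2: ✓ (rhs at j=2)
  i=3: ✗ (lhs fails at k=3 before rhs at j=5)
  i=4: ✓ (rhs at j=5; lhs holds on [4,4])
  i=5: ✓ (rhs at j=5)
  i=6: ✓ (rhs at j=7; lhs holds on [6,6])
  i=7: ✓ (rhs at j=7)
  i=8: ✗ (lhs fails at k=8 before rhs at j=10)
  i=9: ✓ (rhs at j=10; lhs holds on [9,9])
Positions where it holds: {0, 2, 4, 5, 6, 7, 9} → 7.

7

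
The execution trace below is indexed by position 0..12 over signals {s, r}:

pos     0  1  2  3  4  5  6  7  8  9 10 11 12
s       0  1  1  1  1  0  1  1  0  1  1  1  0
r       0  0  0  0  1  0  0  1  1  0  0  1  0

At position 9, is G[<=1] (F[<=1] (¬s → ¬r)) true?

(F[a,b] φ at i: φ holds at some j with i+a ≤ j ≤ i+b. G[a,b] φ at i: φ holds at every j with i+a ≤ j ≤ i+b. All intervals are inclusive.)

Yes

Check F[<=1] (¬s → ¬r) at every j in [9,10]:
  j=9: holds (witness at 9)
  j=10: holds (witness at 10)
All positions satisfy it → formula holds.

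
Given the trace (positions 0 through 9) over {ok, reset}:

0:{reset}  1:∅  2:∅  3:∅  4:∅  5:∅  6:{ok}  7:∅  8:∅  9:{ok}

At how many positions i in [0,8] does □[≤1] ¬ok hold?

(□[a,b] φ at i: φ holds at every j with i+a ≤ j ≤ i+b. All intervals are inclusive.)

6

Evaluate at each i in [0,8]:
  i=0: ✓ (all of [0,1])
  i=1: ✓ (all of [1,2])
  i=2: ✓ (all of [2,3])
  i=3: ✓ (all of [3,4])
  i=4: ✓ (all of [4,5])
  i=5: ✗ (fails at j=6)
  i=6: ✗ (fails at j=6)
  i=7: ✓ (all of [7,8])
  i=8: ✗ (fails at j=9)
Positions where it holds: {0, 1, 2, 3, 4, 7} → 6.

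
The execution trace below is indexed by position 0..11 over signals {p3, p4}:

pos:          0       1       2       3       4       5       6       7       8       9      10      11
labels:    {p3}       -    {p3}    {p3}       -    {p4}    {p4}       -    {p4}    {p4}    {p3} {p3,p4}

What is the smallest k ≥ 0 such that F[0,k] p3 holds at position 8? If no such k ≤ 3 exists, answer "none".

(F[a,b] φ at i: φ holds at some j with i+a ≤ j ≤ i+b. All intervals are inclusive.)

2

Scan j = 8,9,… for p3:
  j=8: fails
  j=9: fails
  j=10: holds
First hit at j=10, so smallest k = 10-8 = 2.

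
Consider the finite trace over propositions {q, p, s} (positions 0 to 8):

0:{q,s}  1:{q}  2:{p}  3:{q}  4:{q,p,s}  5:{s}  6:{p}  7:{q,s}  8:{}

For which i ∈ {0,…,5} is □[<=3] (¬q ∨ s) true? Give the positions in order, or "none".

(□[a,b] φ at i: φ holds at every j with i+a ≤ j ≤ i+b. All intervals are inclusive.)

4, 5

Evaluate at each i in [0,5]:
  i=0: ✗ (fails at j=1)
  i=1: ✗ (fails at j=1)
  i=2: ✗ (fails at j=3)
  i=3: ✗ (fails at j=3)
  i=4: ✓ (all of [4,7])
  i=5: ✓ (all of [5,8])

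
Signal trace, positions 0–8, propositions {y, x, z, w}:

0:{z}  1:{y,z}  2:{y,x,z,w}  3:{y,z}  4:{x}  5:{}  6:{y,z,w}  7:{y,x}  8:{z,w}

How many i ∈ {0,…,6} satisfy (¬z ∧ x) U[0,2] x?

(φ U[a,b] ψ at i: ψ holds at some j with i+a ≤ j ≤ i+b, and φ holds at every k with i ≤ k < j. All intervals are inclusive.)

2

Evaluate at each i in [0,6]:
  i=0: ✗ (lhs fails at k=0 before rhs at j=2)
  i=1: ✗ (lhs fails at k=1 before rhs at j=2)
  i=2: ✓ (rhs at j=2)
  i=3: ✗ (lhs fails at k=3 before rhs at j=4)
  i=4: ✓ (rhs at j=4)
  i=5: ✗ (lhs fails at k=5 before rhs at j=7)
  i=6: ✗ (lhs fails at k=6 before rhs at j=7)
Positions where it holds: {2, 4} → 2.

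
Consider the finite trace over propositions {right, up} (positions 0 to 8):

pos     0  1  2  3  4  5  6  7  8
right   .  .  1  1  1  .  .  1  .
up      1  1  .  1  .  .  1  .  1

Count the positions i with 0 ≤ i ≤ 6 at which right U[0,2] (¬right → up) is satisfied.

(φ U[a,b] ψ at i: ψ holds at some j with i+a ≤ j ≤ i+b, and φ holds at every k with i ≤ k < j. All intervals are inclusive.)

Evaluate at each i in [0,6]:
  i=0: ✓ (rhs at j=0)
  i=1: ✓ (rhs at j=1)
  i=2: ✓ (rhs at j=2)
  i=3: ✓ (rhs at j=3)
  i=4: ✓ (rhs at j=4)
  i=5: ✗ (lhs fails at k=5 before rhs at j=6)
  i=6: ✓ (rhs at j=6)
Positions where it holds: {0, 1, 2, 3, 4, 6} → 6.

6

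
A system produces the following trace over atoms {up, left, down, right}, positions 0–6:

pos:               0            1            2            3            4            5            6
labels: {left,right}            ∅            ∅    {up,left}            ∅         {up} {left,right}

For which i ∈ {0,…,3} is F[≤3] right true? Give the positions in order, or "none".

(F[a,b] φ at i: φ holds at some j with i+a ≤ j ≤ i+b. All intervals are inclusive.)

Evaluate at each i in [0,3]:
  i=0: ✓ (witness j=0)
  i=1: ✗ (none in [1,4])
  i=2: ✗ (none in [2,5])
  i=3: ✓ (witness j=6)

0, 3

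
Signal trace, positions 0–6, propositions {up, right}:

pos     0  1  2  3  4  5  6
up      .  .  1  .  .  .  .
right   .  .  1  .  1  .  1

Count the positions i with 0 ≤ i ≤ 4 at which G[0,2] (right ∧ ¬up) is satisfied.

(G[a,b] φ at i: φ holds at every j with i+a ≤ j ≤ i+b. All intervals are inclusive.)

0

Evaluate at each i in [0,4]:
  i=0: ✗ (fails at j=0)
  i=1: ✗ (fails at j=1)
  i=2: ✗ (fails at j=2)
  i=3: ✗ (fails at j=3)
  i=4: ✗ (fails at j=5)
Positions where it holds: {} → 0.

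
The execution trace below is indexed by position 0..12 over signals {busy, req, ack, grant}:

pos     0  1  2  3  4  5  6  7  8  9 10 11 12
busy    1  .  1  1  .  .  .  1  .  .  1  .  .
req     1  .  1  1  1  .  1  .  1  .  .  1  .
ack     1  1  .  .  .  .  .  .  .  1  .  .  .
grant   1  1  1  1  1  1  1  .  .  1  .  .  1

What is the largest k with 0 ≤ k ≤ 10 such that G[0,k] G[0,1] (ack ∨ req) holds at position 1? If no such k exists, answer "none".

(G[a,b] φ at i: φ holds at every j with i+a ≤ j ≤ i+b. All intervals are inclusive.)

2

G[0,1] (ack ∨ req) must hold from j=1 onward; find where it first fails.
  j=1: holds
  j=2: holds
  j=3: holds
  j=4: fails
Holds on [1,3], so largest k = 2.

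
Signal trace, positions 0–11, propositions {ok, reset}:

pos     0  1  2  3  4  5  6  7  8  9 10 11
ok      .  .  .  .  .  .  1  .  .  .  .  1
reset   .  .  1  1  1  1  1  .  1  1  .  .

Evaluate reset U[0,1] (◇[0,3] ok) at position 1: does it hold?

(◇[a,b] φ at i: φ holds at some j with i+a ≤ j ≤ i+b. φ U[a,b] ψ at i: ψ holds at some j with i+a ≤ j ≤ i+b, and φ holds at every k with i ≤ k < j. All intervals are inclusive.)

Need some j in [1,2] with ◇[0,3] ok, and reset at every k in [1,j-1].
  j=1: ◇[0,3] ok — fails (none in [1,4]).
  j=2: ◇[0,3] ok — fails (none in [2,5]).
No j in the window works → until fails.

No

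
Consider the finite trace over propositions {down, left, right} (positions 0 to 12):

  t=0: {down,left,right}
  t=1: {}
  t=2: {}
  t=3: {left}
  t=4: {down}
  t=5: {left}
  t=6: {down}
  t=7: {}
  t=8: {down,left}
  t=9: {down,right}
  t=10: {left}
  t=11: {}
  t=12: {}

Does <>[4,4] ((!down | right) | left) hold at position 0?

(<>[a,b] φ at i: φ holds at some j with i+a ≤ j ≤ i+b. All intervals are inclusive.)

No

Check ((!down | right) | left) at each j in [4,4]:
  j=4: false
No position in the window satisfies it → formula fails.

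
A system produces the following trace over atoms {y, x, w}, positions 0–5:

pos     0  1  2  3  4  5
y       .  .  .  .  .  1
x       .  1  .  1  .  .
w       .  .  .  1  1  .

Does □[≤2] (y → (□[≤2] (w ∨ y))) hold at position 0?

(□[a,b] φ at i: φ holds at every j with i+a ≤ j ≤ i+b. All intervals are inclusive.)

Yes

Check (y → (□[≤2] (w ∨ y))) at every j in [0,2]:
  j=0: antecedent false → ✓
  j=1: antecedent false → ✓
  j=2: antecedent false → ✓
All positions satisfy it → formula holds.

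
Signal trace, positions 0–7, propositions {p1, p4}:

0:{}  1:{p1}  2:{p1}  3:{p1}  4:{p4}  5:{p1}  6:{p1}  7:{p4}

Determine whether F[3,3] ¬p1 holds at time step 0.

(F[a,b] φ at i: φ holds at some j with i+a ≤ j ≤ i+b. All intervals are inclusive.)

Check ¬p1 at each j in [3,3]:
  j=3: false
No position in the window satisfies it → formula fails.

No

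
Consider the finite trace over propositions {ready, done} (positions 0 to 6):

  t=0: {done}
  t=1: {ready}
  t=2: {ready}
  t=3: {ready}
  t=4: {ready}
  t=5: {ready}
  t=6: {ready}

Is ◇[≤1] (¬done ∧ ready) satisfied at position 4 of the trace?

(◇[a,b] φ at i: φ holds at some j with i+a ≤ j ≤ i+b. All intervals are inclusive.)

True

Check (¬done ∧ ready) at each j in [4,5]:
  j=4: true
  j=5: true
Found at j=4 → formula holds.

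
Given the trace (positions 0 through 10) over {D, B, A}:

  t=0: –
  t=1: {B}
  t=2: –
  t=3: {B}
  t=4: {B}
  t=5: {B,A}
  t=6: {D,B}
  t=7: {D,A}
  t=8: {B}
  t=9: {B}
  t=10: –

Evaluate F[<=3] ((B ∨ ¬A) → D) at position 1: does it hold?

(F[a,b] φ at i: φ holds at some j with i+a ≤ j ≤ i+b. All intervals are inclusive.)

Does not hold

Check ((B ∨ ¬A) → D) at each j in [1,4]:
  j=1: false
  j=2: false
  j=3: false
  j=4: false
No position in the window satisfies it → formula fails.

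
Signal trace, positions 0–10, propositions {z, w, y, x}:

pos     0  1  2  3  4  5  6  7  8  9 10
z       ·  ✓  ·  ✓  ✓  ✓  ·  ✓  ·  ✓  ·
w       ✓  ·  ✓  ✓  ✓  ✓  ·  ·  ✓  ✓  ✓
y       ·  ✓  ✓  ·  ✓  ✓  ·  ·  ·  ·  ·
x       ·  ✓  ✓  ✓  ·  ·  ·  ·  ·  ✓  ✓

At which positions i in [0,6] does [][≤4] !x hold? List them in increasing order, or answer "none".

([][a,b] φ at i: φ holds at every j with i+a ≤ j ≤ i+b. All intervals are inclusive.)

Evaluate at each i in [0,6]:
  i=0: ✗ (fails at j=1)
  i=1: ✗ (fails at j=1)
  i=2: ✗ (fails at j=2)
  i=3: ✗ (fails at j=3)
  i=4: ✓ (all of [4,8])
  i=5: ✗ (fails at j=9)
  i=6: ✗ (fails at j=9)

4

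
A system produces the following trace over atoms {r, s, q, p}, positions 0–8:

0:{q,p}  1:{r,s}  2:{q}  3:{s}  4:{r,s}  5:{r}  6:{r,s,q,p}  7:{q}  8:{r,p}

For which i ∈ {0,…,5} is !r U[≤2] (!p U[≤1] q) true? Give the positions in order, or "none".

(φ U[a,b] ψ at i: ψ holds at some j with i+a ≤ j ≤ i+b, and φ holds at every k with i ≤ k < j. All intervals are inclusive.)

Evaluate at each i in [0,5]:
  i=0: ✓ (rhs at j=0)
  i=1: ✓ (rhs at j=1)
  i=2: ✓ (rhs at j=2)
  i=3: ✗ (lhs fails at k=4 before rhs at j=5)
  i=4: ✗ (lhs fails at k=4 before rhs at j=5)
  i=5: ✓ (rhs at j=5)

0, 1, 2, 5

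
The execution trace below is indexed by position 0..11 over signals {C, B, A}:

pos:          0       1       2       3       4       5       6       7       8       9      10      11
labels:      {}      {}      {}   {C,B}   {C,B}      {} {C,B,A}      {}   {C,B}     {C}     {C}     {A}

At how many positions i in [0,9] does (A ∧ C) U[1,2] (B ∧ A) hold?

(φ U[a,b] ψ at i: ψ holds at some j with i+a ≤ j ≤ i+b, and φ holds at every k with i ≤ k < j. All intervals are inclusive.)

0

Evaluate at each i in [0,9]:
  i=0: ✗ (no rhs in [1,2])
  i=1: ✗ (no rhs in [2,3])
  i=2: ✗ (no rhs in [3,4])
  i=3: ✗ (no rhs in [4,5])
  i=4: ✗ (lhs fails at k=4 before rhs at j=6)
  i=5: ✗ (lhs fails at k=5 before rhs at j=6)
  i=6: ✗ (no rhs in [7,8])
  i=7: ✗ (no rhs in [8,9])
  i=8: ✗ (no rhs in [9,10])
  i=9: ✗ (no rhs in [10,11])
Positions where it holds: {} → 0.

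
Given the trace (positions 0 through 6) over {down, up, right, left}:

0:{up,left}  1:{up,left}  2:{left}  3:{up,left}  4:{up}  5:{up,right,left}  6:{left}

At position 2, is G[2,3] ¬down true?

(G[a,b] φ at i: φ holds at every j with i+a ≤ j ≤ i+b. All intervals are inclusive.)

Yes

Check ¬down at every j in [4,5]:
  j=4: true
  j=5: true
All positions satisfy it → formula holds.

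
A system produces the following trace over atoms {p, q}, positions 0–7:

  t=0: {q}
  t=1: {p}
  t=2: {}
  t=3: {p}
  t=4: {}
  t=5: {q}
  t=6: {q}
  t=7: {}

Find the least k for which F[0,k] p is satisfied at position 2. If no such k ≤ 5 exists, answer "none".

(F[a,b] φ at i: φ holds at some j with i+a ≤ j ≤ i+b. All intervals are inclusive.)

Scan j = 2,3,… for p:
  j=2: fails
  j=3: holds
First hit at j=3, so smallest k = 3-2 = 1.

1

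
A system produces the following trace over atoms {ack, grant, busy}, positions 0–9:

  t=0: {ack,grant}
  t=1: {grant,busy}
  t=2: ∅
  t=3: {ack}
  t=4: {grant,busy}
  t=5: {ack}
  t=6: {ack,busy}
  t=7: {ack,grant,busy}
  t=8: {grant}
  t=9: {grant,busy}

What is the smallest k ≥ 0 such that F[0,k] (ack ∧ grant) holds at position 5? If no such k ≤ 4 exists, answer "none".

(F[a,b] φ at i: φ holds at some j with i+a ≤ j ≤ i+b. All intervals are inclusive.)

2

Scan j = 5,6,… for (ack ∧ grant):
  j=5: fails
  j=6: fails
  j=7: holds
First hit at j=7, so smallest k = 7-5 = 2.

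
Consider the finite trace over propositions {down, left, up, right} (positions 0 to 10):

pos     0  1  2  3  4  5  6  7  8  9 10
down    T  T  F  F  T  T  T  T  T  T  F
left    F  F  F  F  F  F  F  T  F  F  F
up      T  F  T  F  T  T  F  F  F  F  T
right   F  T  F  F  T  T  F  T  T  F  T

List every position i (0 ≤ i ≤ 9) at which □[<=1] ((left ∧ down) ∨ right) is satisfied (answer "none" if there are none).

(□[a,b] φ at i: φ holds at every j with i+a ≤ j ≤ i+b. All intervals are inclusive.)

Evaluate at each i in [0,9]:
  i=0: ✗ (fails at j=0)
  i=1: ✗ (fails at j=2)
  i=2: ✗ (fails at j=2)
  i=3: ✗ (fails at j=3)
  i=4: ✓ (all of [4,5])
  i=5: ✗ (fails at j=6)
  i=6: ✗ (fails at j=6)
  i=7: ✓ (all of [7,8])
  i=8: ✗ (fails at j=9)
  i=9: ✗ (fails at j=9)

4, 7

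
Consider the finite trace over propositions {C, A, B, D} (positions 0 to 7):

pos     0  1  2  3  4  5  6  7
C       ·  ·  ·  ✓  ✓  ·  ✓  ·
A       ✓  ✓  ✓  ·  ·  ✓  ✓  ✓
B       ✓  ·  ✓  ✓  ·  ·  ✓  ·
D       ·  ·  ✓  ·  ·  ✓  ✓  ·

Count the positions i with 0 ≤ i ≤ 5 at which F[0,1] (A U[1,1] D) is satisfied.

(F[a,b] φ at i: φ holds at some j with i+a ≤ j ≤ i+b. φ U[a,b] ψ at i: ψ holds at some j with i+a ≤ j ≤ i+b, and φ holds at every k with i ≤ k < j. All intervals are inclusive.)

4

Evaluate at each i in [0,5]:
  i=0: ✓ (witness j=1)
  i=1: ✓ (witness j=1)
  i=2: ✗ (none in [2,3])
  i=3: ✗ (none in [3,4])
  i=4: ✓ (witness j=5)
  i=5: ✓ (witness j=5)
Positions where it holds: {0, 1, 4, 5} → 4.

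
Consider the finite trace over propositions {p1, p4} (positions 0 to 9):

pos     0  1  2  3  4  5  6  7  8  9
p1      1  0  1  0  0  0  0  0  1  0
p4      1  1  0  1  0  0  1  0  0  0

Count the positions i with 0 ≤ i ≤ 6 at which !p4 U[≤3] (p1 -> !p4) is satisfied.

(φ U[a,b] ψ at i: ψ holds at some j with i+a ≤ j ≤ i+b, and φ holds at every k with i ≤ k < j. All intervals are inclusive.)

6

Evaluate at each i in [0,6]:
  i=0: ✗ (lhs fails at k=0 before rhs at j=1)
  i=1: ✓ (rhs at j=1)
  i=2: ✓ (rhs at j=2)
  i=3: ✓ (rhs at j=3)
  i=4: ✓ (rhs at j=4)
  i=5: ✓ (rhs at j=5)
  i=6: ✓ (rhs at j=6)
Positions where it holds: {1, 2, 3, 4, 5, 6} → 6.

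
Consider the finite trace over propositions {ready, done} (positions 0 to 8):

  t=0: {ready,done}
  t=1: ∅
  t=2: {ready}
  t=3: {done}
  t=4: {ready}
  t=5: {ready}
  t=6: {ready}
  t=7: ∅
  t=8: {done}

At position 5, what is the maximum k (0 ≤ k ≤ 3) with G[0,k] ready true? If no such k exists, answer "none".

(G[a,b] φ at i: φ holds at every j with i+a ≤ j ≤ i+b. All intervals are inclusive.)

1

ready must hold from j=5 onward; find where it first fails.
  j=5: holds
  j=6: holds
  j=7: fails
Holds on [5,6], so largest k = 1.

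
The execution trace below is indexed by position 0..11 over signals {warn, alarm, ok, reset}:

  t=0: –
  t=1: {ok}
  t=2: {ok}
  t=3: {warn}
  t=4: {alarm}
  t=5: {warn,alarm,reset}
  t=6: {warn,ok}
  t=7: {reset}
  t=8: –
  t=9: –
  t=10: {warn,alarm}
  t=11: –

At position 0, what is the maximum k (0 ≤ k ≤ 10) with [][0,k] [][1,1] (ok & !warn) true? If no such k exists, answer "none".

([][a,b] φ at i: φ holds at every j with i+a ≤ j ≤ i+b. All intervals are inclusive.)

1

[][1,1] (ok & !warn) must hold from j=0 onward; find where it first fails.
  j=0: holds
  j=1: holds
  j=2: fails
Holds on [0,1], so largest k = 1.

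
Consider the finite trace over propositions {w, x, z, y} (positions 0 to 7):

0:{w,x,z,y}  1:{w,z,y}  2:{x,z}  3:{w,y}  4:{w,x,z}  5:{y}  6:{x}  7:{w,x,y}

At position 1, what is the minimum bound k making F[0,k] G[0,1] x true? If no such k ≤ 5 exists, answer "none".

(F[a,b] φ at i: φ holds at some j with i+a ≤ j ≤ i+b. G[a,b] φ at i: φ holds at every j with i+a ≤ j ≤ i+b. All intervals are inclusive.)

5

Scan j = 1,2,… for G[0,1] x:
  j=1: fails
  j=2: fails
  j=3: fails
  j=4: fails
  j=5: fails
  j=6: holds
First hit at j=6, so smallest k = 6-1 = 5.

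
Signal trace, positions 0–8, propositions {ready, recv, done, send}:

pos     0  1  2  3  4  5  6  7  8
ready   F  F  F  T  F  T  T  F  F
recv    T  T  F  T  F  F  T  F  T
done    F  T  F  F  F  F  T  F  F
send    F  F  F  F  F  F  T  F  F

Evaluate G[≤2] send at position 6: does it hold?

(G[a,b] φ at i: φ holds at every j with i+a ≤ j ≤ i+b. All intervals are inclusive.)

Check send at every j in [6,8]:
  j=6: true
  j=7: false
  j=8: false
Fails at j=7 → formula fails.

Does not hold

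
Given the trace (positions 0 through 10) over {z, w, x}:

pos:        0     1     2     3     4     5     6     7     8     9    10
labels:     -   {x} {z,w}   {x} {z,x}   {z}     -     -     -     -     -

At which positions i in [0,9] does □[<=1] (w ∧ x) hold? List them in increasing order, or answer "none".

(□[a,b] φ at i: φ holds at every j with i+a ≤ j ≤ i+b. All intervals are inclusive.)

none

Evaluate at each i in [0,9]:
  i=0: ✗ (fails at j=0)
  i=1: ✗ (fails at j=1)
  i=2: ✗ (fails at j=2)
  i=3: ✗ (fails at j=3)
  i=4: ✗ (fails at j=4)
  i=5: ✗ (fails at j=5)
  i=6: ✗ (fails at j=6)
  i=7: ✗ (fails at j=7)
  i=8: ✗ (fails at j=8)
  i=9: ✗ (fails at j=9)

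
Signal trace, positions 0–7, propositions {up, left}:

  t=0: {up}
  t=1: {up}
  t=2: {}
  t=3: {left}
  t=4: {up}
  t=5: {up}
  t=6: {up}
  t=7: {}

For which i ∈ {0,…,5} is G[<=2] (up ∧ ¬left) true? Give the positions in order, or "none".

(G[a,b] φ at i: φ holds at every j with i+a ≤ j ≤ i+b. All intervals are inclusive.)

4

Evaluate at each i in [0,5]:
  i=0: ✗ (fails at j=2)
  i=1: ✗ (fails at j=2)
  i=2: ✗ (fails at j=2)
  i=3: ✗ (fails at j=3)
  i=4: ✓ (all of [4,6])
  i=5: ✗ (fails at j=7)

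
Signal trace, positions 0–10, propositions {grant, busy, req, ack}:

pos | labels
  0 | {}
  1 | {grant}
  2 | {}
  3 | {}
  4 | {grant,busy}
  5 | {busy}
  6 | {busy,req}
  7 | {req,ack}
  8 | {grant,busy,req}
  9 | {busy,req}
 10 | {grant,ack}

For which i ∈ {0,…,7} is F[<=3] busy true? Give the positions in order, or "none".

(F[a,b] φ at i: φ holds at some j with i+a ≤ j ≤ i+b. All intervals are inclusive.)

Evaluate at each i in [0,7]:
  i=0: ✗ (none in [0,3])
  i=1: ✓ (witness j=4)
  i=2: ✓ (witness j=4)
  i=3: ✓ (witness j=4)
  i=4: ✓ (witness j=4)
  i=5: ✓ (witness j=5)
  i=6: ✓ (witness j=6)
  i=7: ✓ (witness j=8)

1, 2, 3, 4, 5, 6, 7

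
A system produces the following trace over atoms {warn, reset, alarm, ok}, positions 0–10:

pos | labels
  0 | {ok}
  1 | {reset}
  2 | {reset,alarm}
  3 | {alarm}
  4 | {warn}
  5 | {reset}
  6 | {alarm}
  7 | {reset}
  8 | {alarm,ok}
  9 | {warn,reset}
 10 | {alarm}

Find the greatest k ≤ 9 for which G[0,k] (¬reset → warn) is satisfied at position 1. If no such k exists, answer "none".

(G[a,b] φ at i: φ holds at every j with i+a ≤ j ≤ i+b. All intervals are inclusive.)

1

(¬reset → warn) must hold from j=1 onward; find where it first fails.
  j=1: holds
  j=2: holds
  j=3: fails
Holds on [1,2], so largest k = 1.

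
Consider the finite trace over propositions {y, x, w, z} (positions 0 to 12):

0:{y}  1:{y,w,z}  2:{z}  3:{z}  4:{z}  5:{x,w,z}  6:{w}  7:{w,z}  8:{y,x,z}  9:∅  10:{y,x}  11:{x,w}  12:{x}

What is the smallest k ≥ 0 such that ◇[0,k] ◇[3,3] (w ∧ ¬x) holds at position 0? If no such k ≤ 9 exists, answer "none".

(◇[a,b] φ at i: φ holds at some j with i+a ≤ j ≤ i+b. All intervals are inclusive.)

3

Scan j = 0,1,… for ◇[3,3] (w ∧ ¬x):
  j=0: fails
  j=1: fails
  j=2: fails
  j=3: holds
First hit at j=3, so smallest k = 3-0 = 3.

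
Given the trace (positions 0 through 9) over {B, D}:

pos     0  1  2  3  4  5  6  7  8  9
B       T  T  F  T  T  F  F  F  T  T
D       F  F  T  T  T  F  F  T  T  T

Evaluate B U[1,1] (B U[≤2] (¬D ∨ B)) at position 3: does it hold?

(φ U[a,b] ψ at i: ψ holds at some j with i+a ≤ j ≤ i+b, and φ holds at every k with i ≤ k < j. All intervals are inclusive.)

Need some j in [4,4] with (B U[≤2] (¬D ∨ B)), and B at every k in [3,j-1].
  j=4: (B U[≤2] (¬D ∨ B)) holds; B holds at every k in [3,3] → satisfied.

Yes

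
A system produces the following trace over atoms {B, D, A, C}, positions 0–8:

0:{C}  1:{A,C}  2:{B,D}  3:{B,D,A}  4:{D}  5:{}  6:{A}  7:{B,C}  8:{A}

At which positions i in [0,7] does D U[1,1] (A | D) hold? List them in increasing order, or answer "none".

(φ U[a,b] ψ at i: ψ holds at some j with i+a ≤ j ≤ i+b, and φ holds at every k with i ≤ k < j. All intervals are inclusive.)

Evaluate at each i in [0,7]:
  i=0: ✗ (lhs fails at k=0 before rhs at j=1)
  i=1: ✗ (lhs fails at k=1 before rhs at j=2)
  i=2: ✓ (rhs at j=3; lhs holds on [2,2])
  i=3: ✓ (rhs at j=4; lhs holds on [3,3])
  i=4: ✗ (no rhs in [5,5])
  i=5: ✗ (lhs fails at k=5 before rhs at j=6)
  i=6: ✗ (no rhs in [7,7])
  i=7: ✗ (lhs fails at k=7 before rhs at j=8)

2, 3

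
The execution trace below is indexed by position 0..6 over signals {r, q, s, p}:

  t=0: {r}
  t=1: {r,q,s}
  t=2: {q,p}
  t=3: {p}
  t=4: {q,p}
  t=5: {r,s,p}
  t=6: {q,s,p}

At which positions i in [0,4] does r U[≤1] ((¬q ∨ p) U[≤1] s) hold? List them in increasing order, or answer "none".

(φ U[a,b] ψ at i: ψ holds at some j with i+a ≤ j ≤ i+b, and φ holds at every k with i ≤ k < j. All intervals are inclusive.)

0, 1, 4

Evaluate at each i in [0,4]:
  i=0: ✓ (rhs at j=0)
  i=1: ✓ (rhs at j=1)
  i=2: ✗ (no rhs in [2,3])
  i=3: ✗ (lhs fails at k=3 before rhs at j=4)
  i=4: ✓ (rhs at j=4)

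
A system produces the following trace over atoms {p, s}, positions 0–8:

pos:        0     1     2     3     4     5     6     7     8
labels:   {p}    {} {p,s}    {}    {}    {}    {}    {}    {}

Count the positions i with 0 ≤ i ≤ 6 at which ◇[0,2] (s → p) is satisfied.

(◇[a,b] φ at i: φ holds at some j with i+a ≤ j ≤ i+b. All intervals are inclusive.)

7

Evaluate at each i in [0,6]:
  i=0: ✓ (witness j=0)
  i=1: ✓ (witness j=1)
  i=2: ✓ (witness j=2)
  i=3: ✓ (witness j=3)
  i=4: ✓ (witness j=4)
  i=5: ✓ (witness j=5)
  i=6: ✓ (witness j=6)
Positions where it holds: {0, 1, 2, 3, 4, 5, 6} → 7.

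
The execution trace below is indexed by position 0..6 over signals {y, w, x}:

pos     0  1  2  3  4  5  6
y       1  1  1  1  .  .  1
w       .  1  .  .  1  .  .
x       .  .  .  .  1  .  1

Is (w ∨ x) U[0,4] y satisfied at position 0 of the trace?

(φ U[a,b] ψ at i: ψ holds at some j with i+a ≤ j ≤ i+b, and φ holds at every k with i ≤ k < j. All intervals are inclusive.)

Need some j in [0,4] with y, and (w ∨ x) at every k in [0,j-1].
  j=0: y holds; no prefix to check → satisfied.

True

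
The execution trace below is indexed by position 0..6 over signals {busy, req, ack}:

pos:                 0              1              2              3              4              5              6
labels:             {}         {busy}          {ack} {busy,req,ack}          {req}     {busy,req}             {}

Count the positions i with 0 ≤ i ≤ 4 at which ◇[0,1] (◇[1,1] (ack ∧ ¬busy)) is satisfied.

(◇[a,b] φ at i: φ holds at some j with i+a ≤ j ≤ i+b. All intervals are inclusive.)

2

Evaluate at each i in [0,4]:
  i=0: ✓ (witness j=1)
  i=1: ✓ (witness j=1)
  i=2: ✗ (none in [2,3])
  i=3: ✗ (none in [3,4])
  i=4: ✗ (none in [4,5])
Positions where it holds: {0, 1} → 2.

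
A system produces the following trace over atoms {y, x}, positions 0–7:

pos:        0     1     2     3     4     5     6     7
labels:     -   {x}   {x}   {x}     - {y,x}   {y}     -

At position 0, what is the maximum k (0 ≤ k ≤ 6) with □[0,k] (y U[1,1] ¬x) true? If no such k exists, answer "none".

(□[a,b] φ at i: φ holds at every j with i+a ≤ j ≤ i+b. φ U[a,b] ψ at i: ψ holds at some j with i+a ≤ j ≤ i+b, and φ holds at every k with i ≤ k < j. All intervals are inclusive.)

none

(y U[1,1] ¬x) must hold from j=0 onward; find where it first fails.
  j=0: fails → no k works.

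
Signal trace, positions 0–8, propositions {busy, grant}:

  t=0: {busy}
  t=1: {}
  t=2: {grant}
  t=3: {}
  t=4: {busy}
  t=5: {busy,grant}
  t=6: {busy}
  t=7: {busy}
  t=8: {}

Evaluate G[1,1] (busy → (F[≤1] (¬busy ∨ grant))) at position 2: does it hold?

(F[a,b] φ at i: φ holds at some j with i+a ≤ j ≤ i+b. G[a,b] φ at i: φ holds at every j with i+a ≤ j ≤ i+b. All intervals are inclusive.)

True

Check (busy → (F[≤1] (¬busy ∨ grant))) at every j in [3,3]:
  j=3: antecedent false → ✓
All positions satisfy it → formula holds.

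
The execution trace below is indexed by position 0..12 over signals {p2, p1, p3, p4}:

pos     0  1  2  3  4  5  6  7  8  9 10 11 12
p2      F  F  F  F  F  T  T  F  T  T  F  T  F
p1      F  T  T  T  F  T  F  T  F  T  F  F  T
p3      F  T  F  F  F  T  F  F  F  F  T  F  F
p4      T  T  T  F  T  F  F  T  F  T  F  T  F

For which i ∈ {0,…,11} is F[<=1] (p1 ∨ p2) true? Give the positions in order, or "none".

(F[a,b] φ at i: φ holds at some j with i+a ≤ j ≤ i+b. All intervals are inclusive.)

0, 1, 2, 3, 4, 5, 6, 7, 8, 9, 10, 11

Evaluate at each i in [0,11]:
  i=0: ✓ (witness j=1)
  i=1: ✓ (witness j=1)
  i=2: ✓ (witness j=2)
  i=3: ✓ (witness j=3)
  i=4: ✓ (witness j=5)
  i=5: ✓ (witness j=5)
  i=6: ✓ (witness j=6)
  i=7: ✓ (witness j=7)
  i=8: ✓ (witness j=8)
  i=9: ✓ (witness j=9)
  i=10: ✓ (witness j=11)
  i=11: ✓ (witness j=11)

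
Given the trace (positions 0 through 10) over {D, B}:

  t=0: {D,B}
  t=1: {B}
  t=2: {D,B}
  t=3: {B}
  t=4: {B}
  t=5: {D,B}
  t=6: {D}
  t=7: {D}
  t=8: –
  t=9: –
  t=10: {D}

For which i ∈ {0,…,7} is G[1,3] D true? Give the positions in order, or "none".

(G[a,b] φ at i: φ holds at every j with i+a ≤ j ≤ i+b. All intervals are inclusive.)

4

Evaluate at each i in [0,7]:
  i=0: ✗ (fails at j=1)
  i=1: ✗ (fails at j=3)
  i=2: ✗ (fails at j=3)
  i=3: ✗ (fails at j=4)
  i=4: ✓ (all of [5,7])
  i=5: ✗ (fails at j=8)
  i=6: ✗ (fails at j=8)
  i=7: ✗ (fails at j=8)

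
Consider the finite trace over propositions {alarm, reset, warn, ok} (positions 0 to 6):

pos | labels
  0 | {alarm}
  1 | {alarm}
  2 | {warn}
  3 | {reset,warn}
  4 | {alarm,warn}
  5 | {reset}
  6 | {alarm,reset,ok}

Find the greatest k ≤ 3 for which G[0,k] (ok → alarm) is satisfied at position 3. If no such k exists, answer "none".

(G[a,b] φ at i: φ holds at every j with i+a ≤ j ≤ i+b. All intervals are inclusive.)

(ok → alarm) must hold from j=3 onward; find where it first fails.
  j=3: holds
  j=4: holds
  j=5: holds
  j=6: holds
Holds through j=6; largest k = 3.

3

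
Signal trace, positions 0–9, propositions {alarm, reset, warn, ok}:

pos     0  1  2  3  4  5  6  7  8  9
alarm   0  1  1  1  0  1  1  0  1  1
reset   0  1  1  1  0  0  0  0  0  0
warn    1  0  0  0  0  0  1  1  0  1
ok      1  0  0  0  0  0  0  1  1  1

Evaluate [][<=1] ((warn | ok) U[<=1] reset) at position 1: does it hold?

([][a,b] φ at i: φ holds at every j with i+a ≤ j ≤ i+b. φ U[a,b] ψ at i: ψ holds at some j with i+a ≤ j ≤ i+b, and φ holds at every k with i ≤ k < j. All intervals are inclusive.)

True

Check ((warn | ok) U[<=1] reset) at every j in [1,2]:
  j=1: holds
  j=2: holds
All positions satisfy it → formula holds.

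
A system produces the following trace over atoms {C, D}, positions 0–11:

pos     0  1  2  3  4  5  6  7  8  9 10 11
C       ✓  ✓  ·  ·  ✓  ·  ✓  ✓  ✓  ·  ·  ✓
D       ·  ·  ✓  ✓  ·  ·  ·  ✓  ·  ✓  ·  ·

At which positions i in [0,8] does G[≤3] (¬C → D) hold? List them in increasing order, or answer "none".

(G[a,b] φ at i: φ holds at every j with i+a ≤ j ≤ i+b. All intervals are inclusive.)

Evaluate at each i in [0,8]:
  i=0: ✓ (all of [0,3])
  i=1: ✓ (all of [1,4])
  i=2: ✗ (fails at j=5)
  i=3: ✗ (fails at j=5)
  i=4: ✗ (fails at j=5)
  i=5: ✗ (fails at j=5)
  i=6: ✓ (all of [6,9])
  i=7: ✗ (fails at j=10)
  i=8: ✗ (fails at j=10)

0, 1, 6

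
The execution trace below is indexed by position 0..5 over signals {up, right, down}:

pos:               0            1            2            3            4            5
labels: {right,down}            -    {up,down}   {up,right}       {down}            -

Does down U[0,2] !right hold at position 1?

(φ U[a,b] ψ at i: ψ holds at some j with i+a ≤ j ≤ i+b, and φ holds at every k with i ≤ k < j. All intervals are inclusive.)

Need some j in [1,3] with !right, and down at every k in [1,j-1].
  j=1: !right holds; no prefix to check → satisfied.

Yes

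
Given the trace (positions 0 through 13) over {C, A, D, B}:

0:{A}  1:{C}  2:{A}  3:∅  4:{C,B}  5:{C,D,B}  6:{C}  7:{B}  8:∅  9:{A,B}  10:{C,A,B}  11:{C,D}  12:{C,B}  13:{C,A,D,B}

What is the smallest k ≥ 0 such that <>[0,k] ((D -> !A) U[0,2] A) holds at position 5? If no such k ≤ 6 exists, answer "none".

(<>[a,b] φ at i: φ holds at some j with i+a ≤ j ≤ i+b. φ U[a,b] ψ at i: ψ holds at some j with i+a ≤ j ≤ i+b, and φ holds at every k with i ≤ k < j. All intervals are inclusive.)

Scan j = 5,6,… for ((D -> !A) U[0,2] A):
  j=5: fails
  j=6: fails
  j=7: holds
First hit at j=7, so smallest k = 7-5 = 2.

2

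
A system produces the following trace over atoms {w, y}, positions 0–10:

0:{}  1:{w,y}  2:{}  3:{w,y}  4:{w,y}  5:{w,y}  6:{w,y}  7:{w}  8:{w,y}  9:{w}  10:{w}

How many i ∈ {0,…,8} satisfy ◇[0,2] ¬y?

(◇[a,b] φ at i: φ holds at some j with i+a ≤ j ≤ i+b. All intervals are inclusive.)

Evaluate at each i in [0,8]:
  i=0: ✓ (witness j=0)
  i=1: ✓ (witness j=2)
  i=2: ✓ (witness j=2)
  i=3: ✗ (none in [3,5])
  i=4: ✗ (none in [4,6])
  i=5: ✓ (witness j=7)
  i=6: ✓ (witness j=7)
  i=7: ✓ (witness j=7)
  i=8: ✓ (witness j=9)
Positions where it holds: {0, 1, 2, 5, 6, 7, 8} → 7.

7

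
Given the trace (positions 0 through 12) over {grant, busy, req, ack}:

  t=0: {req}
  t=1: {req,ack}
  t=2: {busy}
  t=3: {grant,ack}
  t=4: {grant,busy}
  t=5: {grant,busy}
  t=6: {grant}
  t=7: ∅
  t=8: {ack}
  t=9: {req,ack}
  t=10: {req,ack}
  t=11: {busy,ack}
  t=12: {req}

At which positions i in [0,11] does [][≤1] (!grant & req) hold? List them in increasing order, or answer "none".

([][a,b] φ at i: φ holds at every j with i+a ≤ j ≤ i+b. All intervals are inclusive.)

0, 9

Evaluate at each i in [0,11]:
  i=0: ✓ (all of [0,1])
  i=1: ✗ (fails at j=2)
  i=2: ✗ (fails at j=2)
  i=3: ✗ (fails at j=3)
  i=4: ✗ (fails at j=4)
  i=5: ✗ (fails at j=5)
  i=6: ✗ (fails at j=6)
  i=7: ✗ (fails at j=7)
  i=8: ✗ (fails at j=8)
  i=9: ✓ (all of [9,10])
  i=10: ✗ (fails at j=11)
  i=11: ✗ (fails at j=11)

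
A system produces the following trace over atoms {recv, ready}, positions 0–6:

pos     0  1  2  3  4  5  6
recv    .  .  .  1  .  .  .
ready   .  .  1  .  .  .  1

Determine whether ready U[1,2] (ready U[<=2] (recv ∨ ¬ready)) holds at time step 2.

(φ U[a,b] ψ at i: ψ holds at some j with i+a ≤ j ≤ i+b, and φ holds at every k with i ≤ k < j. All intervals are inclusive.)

True

Need some j in [3,4] with (ready U[<=2] (recv ∨ ¬ready)), and ready at every k in [2,j-1].
  j=3: (ready U[<=2] (recv ∨ ¬ready)) holds; ready holds at every k in [2,2] → satisfied.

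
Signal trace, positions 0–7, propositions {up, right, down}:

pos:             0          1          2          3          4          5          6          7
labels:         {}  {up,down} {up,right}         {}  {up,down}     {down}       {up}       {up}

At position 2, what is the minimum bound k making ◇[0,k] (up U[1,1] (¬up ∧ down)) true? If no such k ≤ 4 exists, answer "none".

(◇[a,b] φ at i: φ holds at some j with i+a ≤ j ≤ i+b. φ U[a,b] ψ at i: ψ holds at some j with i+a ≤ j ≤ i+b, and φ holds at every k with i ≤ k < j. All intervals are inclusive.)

2

Scan j = 2,3,… for (up U[1,1] (¬up ∧ down)):
  j=2: fails
  j=3: fails
  j=4: holds
First hit at j=4, so smallest k = 4-2 = 2.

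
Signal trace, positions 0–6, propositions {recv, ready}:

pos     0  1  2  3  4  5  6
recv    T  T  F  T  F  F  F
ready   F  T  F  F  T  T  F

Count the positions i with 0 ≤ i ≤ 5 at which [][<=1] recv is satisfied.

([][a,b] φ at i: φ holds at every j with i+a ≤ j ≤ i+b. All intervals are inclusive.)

1

Evaluate at each i in [0,5]:
  i=0: ✓ (all of [0,1])
  i=1: ✗ (fails at j=2)
  i=2: ✗ (fails at j=2)
  i=3: ✗ (fails at j=4)
  i=4: ✗ (fails at j=4)
  i=5: ✗ (fails at j=5)
Positions where it holds: {0} → 1.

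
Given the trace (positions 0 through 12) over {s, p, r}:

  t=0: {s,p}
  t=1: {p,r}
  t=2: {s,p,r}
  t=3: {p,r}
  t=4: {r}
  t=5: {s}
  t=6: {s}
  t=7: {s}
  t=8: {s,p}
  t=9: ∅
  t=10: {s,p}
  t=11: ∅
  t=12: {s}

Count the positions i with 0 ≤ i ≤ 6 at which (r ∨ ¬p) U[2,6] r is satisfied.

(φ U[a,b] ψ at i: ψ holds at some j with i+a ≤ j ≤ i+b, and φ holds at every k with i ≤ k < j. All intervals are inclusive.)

Evaluate at each i in [0,6]:
  i=0: ✗ (lhs fails at k=0 before rhs at j=2)
  i=1: ✓ (rhs at j=3; lhs holds on [1,2])
  i=2: ✓ (rhs at j=4; lhs holds on [2,3])
  i=3: ✗ (no rhs in [5,9])
  i=4: ✗ (no rhs in [6,10])
  i=5: ✗ (no rhs in [7,11])
  i=6: ✗ (no rhs in [8,12])
Positions where it holds: {1, 2} → 2.

2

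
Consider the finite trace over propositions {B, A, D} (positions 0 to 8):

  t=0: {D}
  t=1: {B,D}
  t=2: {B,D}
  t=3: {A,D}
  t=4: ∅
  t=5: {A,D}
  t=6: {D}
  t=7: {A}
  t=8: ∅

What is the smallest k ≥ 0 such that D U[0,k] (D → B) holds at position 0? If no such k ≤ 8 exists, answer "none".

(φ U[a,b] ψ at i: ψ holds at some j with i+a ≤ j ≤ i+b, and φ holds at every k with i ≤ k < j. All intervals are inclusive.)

1

Need earliest j ≥ 0 with (D → B), and D at every k in [0,j-1].
  j=0: rhs fails.
  j=1: rhs holds; lhs holds on [0,0]. k = 1.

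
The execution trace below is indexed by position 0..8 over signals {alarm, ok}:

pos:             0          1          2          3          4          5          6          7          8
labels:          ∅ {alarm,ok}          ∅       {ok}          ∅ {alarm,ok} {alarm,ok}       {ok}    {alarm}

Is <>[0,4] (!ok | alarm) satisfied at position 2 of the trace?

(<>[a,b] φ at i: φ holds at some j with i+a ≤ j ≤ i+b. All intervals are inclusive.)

Yes

Check (!ok | alarm) at each j in [2,6]:
  j=2: true
  j=3: false
  j=4: true
  j=5: true
  j=6: true
Found at j=2 → formula holds.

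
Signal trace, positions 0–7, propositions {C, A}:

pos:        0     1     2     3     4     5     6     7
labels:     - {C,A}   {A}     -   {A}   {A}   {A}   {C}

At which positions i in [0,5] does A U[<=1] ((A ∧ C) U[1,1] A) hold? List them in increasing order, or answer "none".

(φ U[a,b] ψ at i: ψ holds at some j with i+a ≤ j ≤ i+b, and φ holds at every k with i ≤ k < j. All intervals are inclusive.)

1

Evaluate at each i in [0,5]:
  i=0: ✗ (lhs fails at k=0 before rhs at j=1)
  i=1: ✓ (rhs at j=1)
  i=2: ✗ (no rhs in [2,3])
  i=3: ✗ (no rhs in [3,4])
  i=4: ✗ (no rhs in [4,5])
  i=5: ✗ (no rhs in [5,6])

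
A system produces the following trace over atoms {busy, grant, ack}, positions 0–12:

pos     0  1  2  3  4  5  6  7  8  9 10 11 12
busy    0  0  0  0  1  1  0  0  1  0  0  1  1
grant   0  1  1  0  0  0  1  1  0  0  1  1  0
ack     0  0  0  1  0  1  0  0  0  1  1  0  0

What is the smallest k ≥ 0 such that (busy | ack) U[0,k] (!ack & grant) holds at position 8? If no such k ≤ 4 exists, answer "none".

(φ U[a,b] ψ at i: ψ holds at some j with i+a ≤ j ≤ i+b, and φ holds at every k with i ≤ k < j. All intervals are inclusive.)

Need earliest j ≥ 8 with (!ack & grant), and (busy | ack) at every k in [8,j-1].
  j=8: rhs fails.
  j=9: rhs fails.
  j=10: rhs fails.
  j=11: rhs holds; lhs holds on [8,10]. k = 3.

3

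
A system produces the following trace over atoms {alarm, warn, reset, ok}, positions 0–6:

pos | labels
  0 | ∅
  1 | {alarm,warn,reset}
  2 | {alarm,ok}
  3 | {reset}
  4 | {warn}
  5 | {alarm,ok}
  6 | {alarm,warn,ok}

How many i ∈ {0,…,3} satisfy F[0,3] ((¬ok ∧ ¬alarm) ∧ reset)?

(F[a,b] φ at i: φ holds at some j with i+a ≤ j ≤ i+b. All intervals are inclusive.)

4

Evaluate at each i in [0,3]:
  i=0: ✓ (witness j=3)
  i=1: ✓ (witness j=3)
  i=2: ✓ (witness j=3)
  i=3: ✓ (witness j=3)
Positions where it holds: {0, 1, 2, 3} → 4.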